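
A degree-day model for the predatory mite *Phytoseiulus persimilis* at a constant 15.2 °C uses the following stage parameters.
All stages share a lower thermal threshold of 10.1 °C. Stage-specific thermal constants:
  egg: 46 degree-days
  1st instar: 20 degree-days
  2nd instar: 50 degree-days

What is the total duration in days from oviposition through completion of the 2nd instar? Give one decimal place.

Daily accumulation at 15.2 °C = 15.2 − 10.1 = 5.1 DD/day.
Total K = 46 + 20 + 50 = 116 DD.
Total duration = 116 / 5.1 = 22.745 ≈ 22.7 days.

22.7 days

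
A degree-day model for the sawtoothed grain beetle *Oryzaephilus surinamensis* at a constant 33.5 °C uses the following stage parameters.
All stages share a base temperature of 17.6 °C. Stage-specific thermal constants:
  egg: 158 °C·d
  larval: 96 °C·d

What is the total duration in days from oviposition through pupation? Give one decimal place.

Daily accumulation at 33.5 °C = 33.5 − 17.6 = 15.9 DD/day.
Total K = 158 + 96 = 254 DD.
Total duration = 254 / 15.9 = 15.975 ≈ 16.0 days.

16.0 days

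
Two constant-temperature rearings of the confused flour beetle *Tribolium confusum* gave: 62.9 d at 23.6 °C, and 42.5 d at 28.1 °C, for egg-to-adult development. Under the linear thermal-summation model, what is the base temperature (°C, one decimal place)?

Equal thermal constants: D₁(T₁ − T_b) = D₂(T₂ − T_b).
62.9·(23.6 − T_b) = 42.5·(28.1 − T_b)
T_b = (62.9·23.6 − 42.5·28.1) / (62.9 − 42.5) = 290.19 / 20.4 = 14.225 °C ≈ 14.2 °C.

14.2 °C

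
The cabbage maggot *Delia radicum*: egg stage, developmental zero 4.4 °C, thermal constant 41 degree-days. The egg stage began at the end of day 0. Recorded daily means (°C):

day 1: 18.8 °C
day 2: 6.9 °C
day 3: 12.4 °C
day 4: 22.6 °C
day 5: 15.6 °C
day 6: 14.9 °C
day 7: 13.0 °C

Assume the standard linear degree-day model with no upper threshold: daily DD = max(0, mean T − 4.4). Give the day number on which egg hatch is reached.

Daily DD above 4.4 °C: 14.4, 2.5, 8.0, 18.2, 11.2, 10.5, 8.6.
Cumulative: 14.4, 16.9, 24.9, 43.1, 54.3, 64.8, 73.4.
The total first reaches 41 DD on day 4.

day 4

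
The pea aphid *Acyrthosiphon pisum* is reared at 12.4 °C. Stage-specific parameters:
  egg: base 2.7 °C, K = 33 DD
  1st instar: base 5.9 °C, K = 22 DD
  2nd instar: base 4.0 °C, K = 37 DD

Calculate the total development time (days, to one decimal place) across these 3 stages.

11.2 days

egg: 33 / (12.4 − 2.7) = 33 / 9.7 = 3.402 d.
1st instar: 22 / (12.4 − 5.9) = 22 / 6.5 = 3.385 d.
2nd instar: 37 / (12.4 − 4.0) = 37 / 8.4 = 4.405 d.
Sum = 11.191 ≈ 11.2 days.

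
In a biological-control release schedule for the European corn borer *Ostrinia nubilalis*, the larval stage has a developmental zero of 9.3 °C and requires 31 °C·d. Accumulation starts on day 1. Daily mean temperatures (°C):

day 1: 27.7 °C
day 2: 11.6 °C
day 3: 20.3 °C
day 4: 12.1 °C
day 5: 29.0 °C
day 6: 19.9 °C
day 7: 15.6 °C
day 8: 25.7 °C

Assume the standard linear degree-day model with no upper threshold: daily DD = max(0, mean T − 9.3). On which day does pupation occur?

Daily DD above 9.3 °C: 18.4, 2.3, 11.0, 2.8, 19.7, 10.6, 6.3, 16.4.
Cumulative: 18.4, 20.7, 31.7, 34.5, 54.2, 64.8, 71.1, 87.5.
The total first reaches 31 DD on day 3.

day 3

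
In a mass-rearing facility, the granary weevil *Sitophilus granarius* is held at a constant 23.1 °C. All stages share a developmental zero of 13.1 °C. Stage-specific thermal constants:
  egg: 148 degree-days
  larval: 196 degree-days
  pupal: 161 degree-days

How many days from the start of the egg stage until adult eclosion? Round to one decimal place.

Daily accumulation at 23.1 °C = 23.1 − 13.1 = 10.0 DD/day.
Total K = 148 + 196 + 161 = 505 DD.
Total duration = 505 / 10.0 = 50.500 ≈ 50.5 days.

50.5 days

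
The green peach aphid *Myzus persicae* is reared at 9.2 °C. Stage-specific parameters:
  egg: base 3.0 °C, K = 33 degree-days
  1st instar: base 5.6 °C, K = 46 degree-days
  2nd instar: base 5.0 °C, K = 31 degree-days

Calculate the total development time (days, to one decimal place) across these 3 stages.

25.5 days

egg: 33 / (9.2 − 3.0) = 33 / 6.2 = 5.323 d.
1st instar: 46 / (9.2 − 5.6) = 46 / 3.6 = 12.778 d.
2nd instar: 31 / (9.2 − 5.0) = 31 / 4.2 = 7.381 d.
Sum = 25.481 ≈ 25.5 days.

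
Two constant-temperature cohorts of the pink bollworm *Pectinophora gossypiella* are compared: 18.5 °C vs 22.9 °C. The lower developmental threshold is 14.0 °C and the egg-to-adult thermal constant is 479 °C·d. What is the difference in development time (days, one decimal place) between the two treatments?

52.6 days

At 18.5 °C: 479 / (18.5 − 14.0) = 479 / 4.5 = 106.444 d.
At 22.9 °C: 479 / (22.9 − 14.0) = 479 / 8.9 = 53.820 d.
Difference = |106.444 − 53.820| = 52.624 ≈ 52.6 days.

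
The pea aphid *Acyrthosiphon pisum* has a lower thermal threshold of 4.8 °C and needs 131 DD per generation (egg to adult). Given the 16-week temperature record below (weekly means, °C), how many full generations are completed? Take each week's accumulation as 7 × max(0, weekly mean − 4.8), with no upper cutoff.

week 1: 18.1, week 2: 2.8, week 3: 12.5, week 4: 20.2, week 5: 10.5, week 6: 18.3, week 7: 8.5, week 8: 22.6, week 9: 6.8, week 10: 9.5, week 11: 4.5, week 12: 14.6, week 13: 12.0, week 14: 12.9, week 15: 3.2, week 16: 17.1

6 generations

Weekly DD (7 × max(0, T̄ − 4.8)): 93.1, 0.0, 53.9, 107.8, 39.9, 94.5, 25.9, 124.6, 14.0, 32.9, 0.0, 68.6, 50.4, 56.7, 0.0, 86.1.
Season total = 848.4 DD.
Complete generations = ⌊848.4 / 131⌋ = 6.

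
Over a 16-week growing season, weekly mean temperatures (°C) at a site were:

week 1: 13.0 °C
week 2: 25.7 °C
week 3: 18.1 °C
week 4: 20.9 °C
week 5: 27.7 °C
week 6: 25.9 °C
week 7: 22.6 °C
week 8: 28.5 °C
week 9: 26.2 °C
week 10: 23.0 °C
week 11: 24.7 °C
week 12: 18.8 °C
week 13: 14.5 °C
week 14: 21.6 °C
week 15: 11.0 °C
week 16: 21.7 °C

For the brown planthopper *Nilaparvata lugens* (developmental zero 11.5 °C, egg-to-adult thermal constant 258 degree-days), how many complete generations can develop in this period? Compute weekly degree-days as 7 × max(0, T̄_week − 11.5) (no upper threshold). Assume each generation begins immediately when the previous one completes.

4 generations

Weekly DD (7 × max(0, T̄ − 11.5)): 10.5, 99.4, 46.2, 65.8, 113.4, 100.8, 77.7, 119.0, 102.9, 80.5, 92.4, 51.1, 21.0, 70.7, 0.0, 71.4.
Season total = 1122.8 DD.
Complete generations = ⌊1122.8 / 258⌋ = 4.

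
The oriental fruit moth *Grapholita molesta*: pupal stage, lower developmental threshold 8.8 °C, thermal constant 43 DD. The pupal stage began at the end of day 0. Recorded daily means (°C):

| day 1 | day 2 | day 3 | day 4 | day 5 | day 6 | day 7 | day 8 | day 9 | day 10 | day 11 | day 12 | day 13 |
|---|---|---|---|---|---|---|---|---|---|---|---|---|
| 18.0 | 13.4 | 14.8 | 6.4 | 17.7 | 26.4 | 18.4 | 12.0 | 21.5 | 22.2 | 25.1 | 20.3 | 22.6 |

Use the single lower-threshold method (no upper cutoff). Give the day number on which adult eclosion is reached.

Daily DD above 8.8 °C: 9.2, 4.6, 6.0, 0.0, 8.9, 17.6, 9.6, 3.2, 12.7, 13.4, 16.3, 11.5, 13.8.
Cumulative: 9.2, 13.8, 19.8, 19.8, 28.7, 46.3, 55.9, 59.1, 71.8, 85.2, 101.5, 113.0, 126.8.
The total first reaches 43 DD on day 6.

day 6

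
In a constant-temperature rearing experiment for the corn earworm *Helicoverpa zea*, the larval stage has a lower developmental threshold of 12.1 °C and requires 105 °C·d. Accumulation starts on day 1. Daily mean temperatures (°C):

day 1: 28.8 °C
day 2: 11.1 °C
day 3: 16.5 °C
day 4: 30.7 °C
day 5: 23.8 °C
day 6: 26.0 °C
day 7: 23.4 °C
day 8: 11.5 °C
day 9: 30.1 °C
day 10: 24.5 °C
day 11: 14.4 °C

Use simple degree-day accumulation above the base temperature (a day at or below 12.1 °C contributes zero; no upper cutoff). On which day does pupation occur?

Daily DD above 12.1 °C: 16.7, 0.0, 4.4, 18.6, 11.7, 13.9, 11.3, 0.0, 18.0, 12.4, 2.3.
Cumulative: 16.7, 16.7, 21.1, 39.7, 51.4, 65.3, 76.6, 76.6, 94.6, 107.0, 109.3.
The total first reaches 105 DD on day 10.

day 10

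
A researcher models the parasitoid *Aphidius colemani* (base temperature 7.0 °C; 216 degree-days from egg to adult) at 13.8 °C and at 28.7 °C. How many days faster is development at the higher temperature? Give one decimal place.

21.8 days

At 13.8 °C: 216 / (13.8 − 7.0) = 216 / 6.8 = 31.765 d.
At 28.7 °C: 216 / (28.7 − 7.0) = 216 / 21.7 = 9.954 d.
Difference = |31.765 − 9.954| = 21.811 ≈ 21.8 days.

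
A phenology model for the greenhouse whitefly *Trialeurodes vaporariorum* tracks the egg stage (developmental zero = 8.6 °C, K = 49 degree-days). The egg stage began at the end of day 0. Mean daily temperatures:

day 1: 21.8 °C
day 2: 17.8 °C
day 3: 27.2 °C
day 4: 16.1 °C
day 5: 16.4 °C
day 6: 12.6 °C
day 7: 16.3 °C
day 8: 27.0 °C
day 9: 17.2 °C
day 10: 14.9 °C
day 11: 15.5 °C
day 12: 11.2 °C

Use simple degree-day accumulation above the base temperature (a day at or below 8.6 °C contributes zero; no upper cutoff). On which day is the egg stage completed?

day 5

Daily DD above 8.6 °C: 13.2, 9.2, 18.6, 7.5, 7.8, 4.0, 7.7, 18.4, 8.6, 6.3, 6.9, 2.6.
Cumulative: 13.2, 22.4, 41.0, 48.5, 56.3, 60.3, 68.0, 86.4, 95.0, 101.3, 108.2, 110.8.
The total first reaches 49 DD on day 5.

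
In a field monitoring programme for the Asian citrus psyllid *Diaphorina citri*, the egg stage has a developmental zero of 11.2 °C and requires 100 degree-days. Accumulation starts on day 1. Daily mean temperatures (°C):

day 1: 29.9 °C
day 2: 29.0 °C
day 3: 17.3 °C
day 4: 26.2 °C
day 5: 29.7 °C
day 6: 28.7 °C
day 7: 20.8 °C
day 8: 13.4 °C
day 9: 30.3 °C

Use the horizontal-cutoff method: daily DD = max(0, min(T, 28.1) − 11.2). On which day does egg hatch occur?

Daily DD above 11.2 °C (capped at 16.9): 16.9, 16.9, 6.1, 15.0, 16.9, 16.9, 9.6, 2.2, 16.9.
Cumulative: 16.9, 33.8, 39.9, 54.9, 71.8, 88.7, 98.3, 100.5, 117.4.
The total first reaches 100 DD on day 8.

day 8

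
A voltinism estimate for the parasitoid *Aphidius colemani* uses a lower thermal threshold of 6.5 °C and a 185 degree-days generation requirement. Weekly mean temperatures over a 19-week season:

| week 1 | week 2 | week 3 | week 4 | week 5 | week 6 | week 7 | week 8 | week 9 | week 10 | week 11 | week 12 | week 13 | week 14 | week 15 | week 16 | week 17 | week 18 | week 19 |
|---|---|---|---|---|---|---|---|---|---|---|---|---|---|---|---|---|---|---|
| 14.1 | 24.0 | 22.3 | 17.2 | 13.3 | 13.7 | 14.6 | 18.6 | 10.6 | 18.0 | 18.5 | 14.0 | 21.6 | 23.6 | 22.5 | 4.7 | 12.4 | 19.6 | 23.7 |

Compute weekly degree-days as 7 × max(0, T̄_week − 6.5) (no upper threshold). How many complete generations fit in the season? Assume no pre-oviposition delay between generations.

Weekly DD (7 × max(0, T̄ − 6.5)): 53.2, 122.5, 110.6, 74.9, 47.6, 50.4, 56.7, 84.7, 28.7, 80.5, 84.0, 52.5, 105.7, 119.7, 112.0, 0.0, 41.3, 91.7, 120.4.
Season total = 1437.1 DD.
Complete generations = ⌊1437.1 / 185⌋ = 7.

7 generations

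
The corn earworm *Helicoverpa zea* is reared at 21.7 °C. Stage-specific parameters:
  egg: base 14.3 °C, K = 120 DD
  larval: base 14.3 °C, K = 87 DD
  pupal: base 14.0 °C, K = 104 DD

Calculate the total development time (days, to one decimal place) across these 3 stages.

egg: 120 / (21.7 − 14.3) = 120 / 7.4 = 16.216 d.
larval: 87 / (21.7 − 14.3) = 87 / 7.4 = 11.757 d.
pupal: 104 / (21.7 − 14.0) = 104 / 7.7 = 13.506 d.
Sum = 41.479 ≈ 41.5 days.

41.5 days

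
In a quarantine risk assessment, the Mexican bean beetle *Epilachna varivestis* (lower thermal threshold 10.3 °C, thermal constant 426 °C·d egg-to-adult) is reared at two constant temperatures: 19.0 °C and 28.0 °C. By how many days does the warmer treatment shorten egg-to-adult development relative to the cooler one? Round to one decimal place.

At 19.0 °C: 426 / (19.0 − 10.3) = 426 / 8.7 = 48.966 d.
At 28.0 °C: 426 / (28.0 − 10.3) = 426 / 17.7 = 24.068 d.
Difference = |48.966 − 24.068| = 24.898 ≈ 24.9 days.

24.9 days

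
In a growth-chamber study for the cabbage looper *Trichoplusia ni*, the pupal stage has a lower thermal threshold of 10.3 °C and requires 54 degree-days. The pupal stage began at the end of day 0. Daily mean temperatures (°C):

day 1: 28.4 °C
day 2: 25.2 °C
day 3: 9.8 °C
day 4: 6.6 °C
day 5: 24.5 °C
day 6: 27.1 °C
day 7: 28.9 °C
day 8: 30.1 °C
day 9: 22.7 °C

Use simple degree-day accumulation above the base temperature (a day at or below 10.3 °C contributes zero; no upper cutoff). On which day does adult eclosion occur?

day 6

Daily DD above 10.3 °C: 18.1, 14.9, 0.0, 0.0, 14.2, 16.8, 18.6, 19.8, 12.4.
Cumulative: 18.1, 33.0, 33.0, 33.0, 47.2, 64.0, 82.6, 102.4, 114.8.
The total first reaches 54 DD on day 6.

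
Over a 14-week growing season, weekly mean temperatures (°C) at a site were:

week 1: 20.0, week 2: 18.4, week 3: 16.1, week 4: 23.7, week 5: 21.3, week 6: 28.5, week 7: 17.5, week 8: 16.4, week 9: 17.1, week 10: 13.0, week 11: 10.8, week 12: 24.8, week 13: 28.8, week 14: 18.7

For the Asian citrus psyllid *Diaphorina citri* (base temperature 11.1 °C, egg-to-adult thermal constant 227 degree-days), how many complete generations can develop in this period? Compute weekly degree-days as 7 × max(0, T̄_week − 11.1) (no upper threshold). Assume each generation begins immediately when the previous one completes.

3 generations

Weekly DD (7 × max(0, T̄ − 11.1)): 62.3, 51.1, 35.0, 88.2, 71.4, 121.8, 44.8, 37.1, 42.0, 13.3, 0.0, 95.9, 123.9, 53.2.
Season total = 840.0 DD.
Complete generations = ⌊840.0 / 227⌋ = 3.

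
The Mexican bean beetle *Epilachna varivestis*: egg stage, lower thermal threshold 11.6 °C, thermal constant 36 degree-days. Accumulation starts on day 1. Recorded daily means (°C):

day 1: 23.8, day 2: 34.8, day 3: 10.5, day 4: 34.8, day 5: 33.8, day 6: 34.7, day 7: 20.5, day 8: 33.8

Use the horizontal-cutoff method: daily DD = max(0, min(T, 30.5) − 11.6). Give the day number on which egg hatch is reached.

day 4

Daily DD above 11.6 °C (capped at 18.9): 12.2, 18.9, 0.0, 18.9, 18.9, 18.9, 8.9, 18.9.
Cumulative: 12.2, 31.1, 31.1, 50.0, 68.9, 87.8, 96.7, 115.6.
The total first reaches 36 DD on day 4.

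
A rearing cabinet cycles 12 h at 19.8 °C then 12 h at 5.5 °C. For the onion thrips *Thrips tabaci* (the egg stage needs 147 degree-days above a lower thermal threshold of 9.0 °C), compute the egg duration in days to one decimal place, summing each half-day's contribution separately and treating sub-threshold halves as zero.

27.2 days

Day half: max(0, 19.8 − 9.0) × 0.5 = 10.8 × 0.5 = 5.40 DD.
Night half: max(0, 5.5 − 9.0) × 0.5 = 0.0 × 0.5 = 0.00 DD.
Per 24 h: 5.40 DD/day.
Duration = 147 / 5.40 = 27.222 ≈ 27.2 days.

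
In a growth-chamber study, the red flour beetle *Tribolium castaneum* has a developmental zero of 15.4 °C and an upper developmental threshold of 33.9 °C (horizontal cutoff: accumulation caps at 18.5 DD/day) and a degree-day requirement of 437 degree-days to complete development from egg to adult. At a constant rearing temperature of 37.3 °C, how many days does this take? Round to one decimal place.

23.6 days

Temperature 37.3 °C exceeds the upper threshold, so daily accumulation caps at 33.9 − 15.4 = 18.5 DD/day.
Duration = 437 / 18.5 = 23.622 ≈ 23.6 days.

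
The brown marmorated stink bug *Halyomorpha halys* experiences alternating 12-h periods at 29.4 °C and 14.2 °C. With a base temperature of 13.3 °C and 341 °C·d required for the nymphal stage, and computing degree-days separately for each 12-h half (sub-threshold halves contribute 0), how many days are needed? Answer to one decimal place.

40.1 days

Day half: max(0, 29.4 − 13.3) × 0.5 = 16.1 × 0.5 = 8.05 DD.
Night half: max(0, 14.2 − 13.3) × 0.5 = 0.9 × 0.5 = 0.45 DD.
Per 24 h: 8.50 DD/day.
Duration = 341 / 8.50 = 40.118 ≈ 40.1 days.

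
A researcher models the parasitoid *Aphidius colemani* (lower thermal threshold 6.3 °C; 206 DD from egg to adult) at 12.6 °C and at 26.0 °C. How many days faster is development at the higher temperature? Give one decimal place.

At 12.6 °C: 206 / (12.6 − 6.3) = 206 / 6.3 = 32.698 d.
At 26.0 °C: 206 / (26.0 − 6.3) = 206 / 19.7 = 10.457 d.
Difference = |32.698 − 10.457| = 22.242 ≈ 22.2 days.

22.2 days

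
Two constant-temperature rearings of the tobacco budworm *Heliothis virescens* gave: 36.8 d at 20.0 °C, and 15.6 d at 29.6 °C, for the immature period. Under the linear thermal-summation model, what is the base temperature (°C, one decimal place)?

12.9 °C

Under the model K = D·(T − T_b), so D₁·(T₁ − T_b) = D₂·(T₂ − T_b).
36.8·(20.0 − T_b) = 15.6·(29.6 − T_b)
T_b = (36.8·20.0 − 15.6·29.6) / (36.8 − 15.6) = 274.24 / 21.2 = 12.936 °C ≈ 12.9 °C.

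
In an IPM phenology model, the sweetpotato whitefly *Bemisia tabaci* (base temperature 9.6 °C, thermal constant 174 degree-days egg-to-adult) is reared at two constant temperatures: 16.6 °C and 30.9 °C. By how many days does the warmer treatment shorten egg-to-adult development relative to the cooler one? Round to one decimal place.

At 16.6 °C: 174 / (16.6 − 9.6) = 174 / 7.0 = 24.857 d.
At 30.9 °C: 174 / (30.9 − 9.6) = 174 / 21.3 = 8.169 d.
Difference = |24.857 − 8.169| = 16.688 ≈ 16.7 days.

16.7 days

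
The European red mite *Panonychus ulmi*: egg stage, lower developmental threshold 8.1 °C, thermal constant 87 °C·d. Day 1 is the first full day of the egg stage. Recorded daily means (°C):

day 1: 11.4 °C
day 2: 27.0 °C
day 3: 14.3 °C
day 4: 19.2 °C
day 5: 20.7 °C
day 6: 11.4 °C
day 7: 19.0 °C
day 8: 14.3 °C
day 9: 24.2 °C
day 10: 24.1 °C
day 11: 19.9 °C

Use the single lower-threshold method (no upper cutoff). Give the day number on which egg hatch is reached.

Daily DD above 8.1 °C: 3.3, 18.9, 6.2, 11.1, 12.6, 3.3, 10.9, 6.2, 16.1, 16.0, 11.8.
Cumulative: 3.3, 22.2, 28.4, 39.5, 52.1, 55.4, 66.3, 72.5, 88.6, 104.6, 116.4.
The total first reaches 87 DD on day 9.

day 9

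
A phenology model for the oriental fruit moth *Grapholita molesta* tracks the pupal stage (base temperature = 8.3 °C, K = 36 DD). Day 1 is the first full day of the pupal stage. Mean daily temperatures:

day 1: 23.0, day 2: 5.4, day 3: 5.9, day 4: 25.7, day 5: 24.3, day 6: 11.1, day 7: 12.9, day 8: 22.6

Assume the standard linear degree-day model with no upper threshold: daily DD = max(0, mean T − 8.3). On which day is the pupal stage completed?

Daily DD above 8.3 °C: 14.7, 0.0, 0.0, 17.4, 16.0, 2.8, 4.6, 14.3.
Cumulative: 14.7, 14.7, 14.7, 32.1, 48.1, 50.9, 55.5, 69.8.
The total first reaches 36 DD on day 5.

day 5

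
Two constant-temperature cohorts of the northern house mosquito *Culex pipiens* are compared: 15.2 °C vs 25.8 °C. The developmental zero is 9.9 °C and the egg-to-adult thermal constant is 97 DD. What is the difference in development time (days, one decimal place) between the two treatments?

At 15.2 °C: 97 / (15.2 − 9.9) = 97 / 5.3 = 18.302 d.
At 25.8 °C: 97 / (25.8 − 9.9) = 97 / 15.9 = 6.101 d.
Difference = |18.302 − 6.101| = 12.201 ≈ 12.2 days.

12.2 days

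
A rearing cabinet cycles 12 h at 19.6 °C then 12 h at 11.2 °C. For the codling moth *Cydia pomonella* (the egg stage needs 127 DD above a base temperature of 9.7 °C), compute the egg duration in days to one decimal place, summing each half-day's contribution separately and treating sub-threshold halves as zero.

22.3 days

Day half: max(0, 19.6 − 9.7) × 0.5 = 9.9 × 0.5 = 4.95 DD.
Night half: max(0, 11.2 − 9.7) × 0.5 = 1.5 × 0.5 = 0.75 DD.
Per 24 h: 5.70 DD/day.
Duration = 127 / 5.70 = 22.281 ≈ 22.3 days.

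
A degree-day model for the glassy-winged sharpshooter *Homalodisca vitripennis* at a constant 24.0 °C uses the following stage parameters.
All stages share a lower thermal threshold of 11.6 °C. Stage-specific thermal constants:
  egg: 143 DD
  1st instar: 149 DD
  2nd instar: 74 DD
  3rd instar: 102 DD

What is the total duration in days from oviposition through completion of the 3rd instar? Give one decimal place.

37.7 days

Daily accumulation at 24.0 °C = 24.0 − 11.6 = 12.4 DD/day.
Total K = 143 + 149 + 74 + 102 = 468 DD.
Total duration = 468 / 12.4 = 37.742 ≈ 37.7 days.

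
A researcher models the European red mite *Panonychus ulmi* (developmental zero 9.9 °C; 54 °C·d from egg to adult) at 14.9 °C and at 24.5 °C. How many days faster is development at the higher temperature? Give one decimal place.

At 14.9 °C: 54 / (14.9 − 9.9) = 54 / 5.0 = 10.800 d.
At 24.5 °C: 54 / (24.5 − 9.9) = 54 / 14.6 = 3.699 d.
Difference = |10.800 − 3.699| = 7.101 ≈ 7.1 days.

7.1 days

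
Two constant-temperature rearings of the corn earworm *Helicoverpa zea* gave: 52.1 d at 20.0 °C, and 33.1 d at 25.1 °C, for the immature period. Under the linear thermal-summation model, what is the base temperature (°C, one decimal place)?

11.1 °C

Equal thermal constants: D₁(T₁ − T_b) = D₂(T₂ − T_b).
52.1·(20.0 − T_b) = 33.1·(25.1 − T_b)
T_b = (52.1·20.0 − 33.1·25.1) / (52.1 − 33.1) = 211.19 / 19.0 = 11.115 °C ≈ 11.1 °C.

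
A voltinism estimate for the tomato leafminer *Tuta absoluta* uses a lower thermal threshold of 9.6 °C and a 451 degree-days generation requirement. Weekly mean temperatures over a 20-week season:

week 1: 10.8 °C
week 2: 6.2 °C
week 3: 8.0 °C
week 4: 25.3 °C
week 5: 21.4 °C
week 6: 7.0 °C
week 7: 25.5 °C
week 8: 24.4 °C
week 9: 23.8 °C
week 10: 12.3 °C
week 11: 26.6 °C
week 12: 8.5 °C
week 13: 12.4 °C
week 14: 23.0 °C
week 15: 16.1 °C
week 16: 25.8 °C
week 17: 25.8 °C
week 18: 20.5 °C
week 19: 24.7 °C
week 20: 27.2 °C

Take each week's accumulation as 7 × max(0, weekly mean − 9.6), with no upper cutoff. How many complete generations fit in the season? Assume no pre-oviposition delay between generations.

Weekly DD (7 × max(0, T̄ − 9.6)): 8.4, 0.0, 0.0, 109.9, 82.6, 0.0, 111.3, 103.6, 99.4, 18.9, 119.0, 0.0, 19.6, 93.8, 45.5, 113.4, 113.4, 76.3, 105.7, 123.2.
Season total = 1344.0 DD.
Complete generations = ⌊1344.0 / 451⌋ = 2.

2 generations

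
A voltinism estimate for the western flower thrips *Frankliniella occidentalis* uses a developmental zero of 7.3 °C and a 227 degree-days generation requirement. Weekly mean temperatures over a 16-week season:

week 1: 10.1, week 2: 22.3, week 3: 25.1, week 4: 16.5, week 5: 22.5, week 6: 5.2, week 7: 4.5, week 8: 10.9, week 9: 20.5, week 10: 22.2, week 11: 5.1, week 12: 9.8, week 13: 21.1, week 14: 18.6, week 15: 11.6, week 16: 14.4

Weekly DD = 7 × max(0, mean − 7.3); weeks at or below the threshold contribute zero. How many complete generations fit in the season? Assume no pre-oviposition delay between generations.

Weekly DD (7 × max(0, T̄ − 7.3)): 19.6, 105.0, 124.6, 64.4, 106.4, 0.0, 0.0, 25.2, 92.4, 104.3, 0.0, 17.5, 96.6, 79.1, 30.1, 49.7.
Season total = 914.9 DD.
Complete generations = ⌊914.9 / 227⌋ = 4.

4 generations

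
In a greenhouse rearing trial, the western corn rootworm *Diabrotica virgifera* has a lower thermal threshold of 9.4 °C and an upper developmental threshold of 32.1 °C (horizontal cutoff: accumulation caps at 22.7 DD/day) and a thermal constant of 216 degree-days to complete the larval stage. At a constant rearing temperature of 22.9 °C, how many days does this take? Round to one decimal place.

Daily accumulation = 22.9 − 9.4 = 13.5 DD/day.
Duration = 216 / 13.5 = 16.000 ≈ 16.0 days.

16.0 days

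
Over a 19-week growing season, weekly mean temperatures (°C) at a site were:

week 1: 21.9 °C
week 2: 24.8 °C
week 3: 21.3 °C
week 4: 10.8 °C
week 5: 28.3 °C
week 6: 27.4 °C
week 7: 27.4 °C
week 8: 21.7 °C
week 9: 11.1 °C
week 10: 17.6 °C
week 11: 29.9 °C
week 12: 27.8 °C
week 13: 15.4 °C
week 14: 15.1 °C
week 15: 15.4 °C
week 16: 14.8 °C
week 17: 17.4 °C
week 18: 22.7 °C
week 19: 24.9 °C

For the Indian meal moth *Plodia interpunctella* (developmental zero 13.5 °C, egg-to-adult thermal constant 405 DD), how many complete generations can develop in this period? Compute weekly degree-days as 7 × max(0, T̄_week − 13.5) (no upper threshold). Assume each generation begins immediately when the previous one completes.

2 generations

Weekly DD (7 × max(0, T̄ − 13.5)): 58.8, 79.1, 54.6, 0.0, 103.6, 97.3, 97.3, 57.4, 0.0, 28.7, 114.8, 100.1, 13.3, 11.2, 13.3, 9.1, 27.3, 64.4, 79.8.
Season total = 1010.1 DD.
Complete generations = ⌊1010.1 / 405⌋ = 2.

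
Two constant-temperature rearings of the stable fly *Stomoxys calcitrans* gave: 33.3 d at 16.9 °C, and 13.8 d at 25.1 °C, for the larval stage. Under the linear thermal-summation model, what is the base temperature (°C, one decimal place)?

Equal thermal constants: D₁(T₁ − T_b) = D₂(T₂ − T_b).
33.3·(16.9 − T_b) = 13.8·(25.1 − T_b)
T_b = (33.3·16.9 − 13.8·25.1) / (33.3 − 13.8) = 216.39 / 19.5 = 11.097 °C ≈ 11.1 °C.

11.1 °C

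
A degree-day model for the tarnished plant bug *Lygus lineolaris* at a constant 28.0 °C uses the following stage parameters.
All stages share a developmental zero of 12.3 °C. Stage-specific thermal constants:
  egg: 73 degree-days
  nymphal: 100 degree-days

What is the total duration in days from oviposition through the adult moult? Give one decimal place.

11.0 days

Daily accumulation at 28.0 °C = 28.0 − 12.3 = 15.7 DD/day.
Total K = 73 + 100 = 173 DD.
Total duration = 173 / 15.7 = 11.019 ≈ 11.0 days.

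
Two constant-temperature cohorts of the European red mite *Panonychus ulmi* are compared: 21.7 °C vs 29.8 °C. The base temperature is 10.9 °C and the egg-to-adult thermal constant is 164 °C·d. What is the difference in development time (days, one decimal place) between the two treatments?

At 21.7 °C: 164 / (21.7 − 10.9) = 164 / 10.8 = 15.185 d.
At 29.8 °C: 164 / (29.8 − 10.9) = 164 / 18.9 = 8.677 d.
Difference = |15.185 − 8.677| = 6.508 ≈ 6.5 days.

6.5 days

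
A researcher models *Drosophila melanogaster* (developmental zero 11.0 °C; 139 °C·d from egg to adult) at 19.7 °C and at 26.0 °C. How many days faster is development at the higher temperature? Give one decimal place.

6.7 days

At 19.7 °C: 139 / (19.7 − 11.0) = 139 / 8.7 = 15.977 d.
At 26.0 °C: 139 / (26.0 − 11.0) = 139 / 15.0 = 9.267 d.
Difference = |15.977 − 9.267| = 6.710 ≈ 6.7 days.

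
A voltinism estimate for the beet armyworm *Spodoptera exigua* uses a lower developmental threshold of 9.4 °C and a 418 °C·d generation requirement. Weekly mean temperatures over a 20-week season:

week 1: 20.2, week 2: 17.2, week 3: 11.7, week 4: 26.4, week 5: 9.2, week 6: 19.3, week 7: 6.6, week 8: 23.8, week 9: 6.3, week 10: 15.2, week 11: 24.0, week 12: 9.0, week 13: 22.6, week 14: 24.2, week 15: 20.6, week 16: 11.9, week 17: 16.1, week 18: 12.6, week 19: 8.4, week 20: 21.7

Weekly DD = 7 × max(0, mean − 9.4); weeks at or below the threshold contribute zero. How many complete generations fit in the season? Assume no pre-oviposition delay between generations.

Weekly DD (7 × max(0, T̄ − 9.4)): 75.6, 54.6, 16.1, 119.0, 0.0, 69.3, 0.0, 100.8, 0.0, 40.6, 102.2, 0.0, 92.4, 103.6, 78.4, 17.5, 46.9, 22.4, 0.0, 86.1.
Season total = 1025.5 DD.
Complete generations = ⌊1025.5 / 418⌋ = 2.

2 generations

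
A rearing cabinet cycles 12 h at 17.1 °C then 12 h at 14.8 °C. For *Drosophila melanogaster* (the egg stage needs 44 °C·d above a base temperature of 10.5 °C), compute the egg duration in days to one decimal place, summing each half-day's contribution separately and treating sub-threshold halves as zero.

Day half: max(0, 17.1 − 10.5) × 0.5 = 6.6 × 0.5 = 3.30 DD.
Night half: max(0, 14.8 − 10.5) × 0.5 = 4.3 × 0.5 = 2.15 DD.
Per 24 h: 5.45 DD/day.
Duration = 44 / 5.45 = 8.073 ≈ 8.1 days.

8.1 days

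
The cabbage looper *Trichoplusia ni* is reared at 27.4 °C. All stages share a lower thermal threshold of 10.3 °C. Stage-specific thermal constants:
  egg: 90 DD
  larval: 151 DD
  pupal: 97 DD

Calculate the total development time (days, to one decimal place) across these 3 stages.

Daily accumulation at 27.4 °C = 27.4 − 10.3 = 17.1 DD/day.
Total K = 90 + 151 + 97 = 338 DD.
Total duration = 338 / 17.1 = 19.766 ≈ 19.8 days.

19.8 days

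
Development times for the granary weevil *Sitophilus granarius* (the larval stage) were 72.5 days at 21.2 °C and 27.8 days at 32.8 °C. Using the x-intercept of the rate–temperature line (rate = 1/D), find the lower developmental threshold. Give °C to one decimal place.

14.0 °C

Linear rate model ⇒ the product D·(T − T_b) is constant across temperatures.
72.5·(21.2 − T_b) = 27.8·(32.8 − T_b)
T_b = (72.5·21.2 − 27.8·32.8) / (72.5 − 27.8) = 625.16 / 44.7 = 13.986 °C ≈ 14.0 °C.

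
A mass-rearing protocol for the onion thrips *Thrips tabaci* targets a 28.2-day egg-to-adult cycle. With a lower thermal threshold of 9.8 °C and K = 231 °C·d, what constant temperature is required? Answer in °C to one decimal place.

18.0 °C

Required daily accumulation = 231 / 28.2 = 8.191 DD/day.
T = T_base + 8.191 = 9.8 + 8.191 = 17.991 ≈ 18.0 °C.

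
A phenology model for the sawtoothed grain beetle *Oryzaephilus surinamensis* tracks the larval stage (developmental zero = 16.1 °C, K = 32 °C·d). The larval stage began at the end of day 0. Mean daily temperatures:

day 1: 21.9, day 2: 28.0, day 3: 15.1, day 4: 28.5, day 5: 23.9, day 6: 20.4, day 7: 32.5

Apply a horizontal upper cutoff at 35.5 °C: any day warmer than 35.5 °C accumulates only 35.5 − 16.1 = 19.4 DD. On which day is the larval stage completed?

Daily DD above 16.1 °C (capped at 19.4): 5.8, 11.9, 0.0, 12.4, 7.8, 4.3, 16.4.
Cumulative: 5.8, 17.7, 17.7, 30.1, 37.9, 42.2, 58.6.
The total first reaches 32 DD on day 5.

day 5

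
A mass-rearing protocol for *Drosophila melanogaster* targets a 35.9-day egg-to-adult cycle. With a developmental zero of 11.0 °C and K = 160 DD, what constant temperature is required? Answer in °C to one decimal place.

Required daily accumulation = 160 / 35.9 = 4.457 DD/day.
T = T_base + 4.457 = 11.0 + 4.457 = 15.457 ≈ 15.5 °C.

15.5 °C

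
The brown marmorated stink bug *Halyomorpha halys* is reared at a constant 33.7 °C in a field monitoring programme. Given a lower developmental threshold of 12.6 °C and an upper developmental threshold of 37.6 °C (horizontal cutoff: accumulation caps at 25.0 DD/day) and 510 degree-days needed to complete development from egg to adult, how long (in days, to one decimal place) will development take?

24.2 days

Daily accumulation = 33.7 − 12.6 = 21.1 DD/day.
Duration = 510 / 21.1 = 24.171 ≈ 24.2 days.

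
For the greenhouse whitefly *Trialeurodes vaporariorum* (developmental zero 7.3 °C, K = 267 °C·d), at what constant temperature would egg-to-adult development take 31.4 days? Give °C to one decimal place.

15.8 °C

Required daily accumulation = 267 / 31.4 = 8.503 DD/day.
T = T_base + 8.503 = 7.3 + 8.503 = 15.803 ≈ 15.8 °C.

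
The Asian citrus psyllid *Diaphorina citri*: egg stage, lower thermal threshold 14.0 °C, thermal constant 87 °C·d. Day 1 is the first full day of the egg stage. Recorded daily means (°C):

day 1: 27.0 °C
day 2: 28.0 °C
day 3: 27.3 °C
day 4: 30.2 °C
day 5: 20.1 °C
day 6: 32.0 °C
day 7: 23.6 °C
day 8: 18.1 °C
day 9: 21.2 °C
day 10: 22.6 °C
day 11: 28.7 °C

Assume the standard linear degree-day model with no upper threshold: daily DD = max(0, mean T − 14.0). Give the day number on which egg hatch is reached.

Daily DD above 14.0 °C: 13.0, 14.0, 13.3, 16.2, 6.1, 18.0, 9.6, 4.1, 7.2, 8.6, 14.7.
Cumulative: 13.0, 27.0, 40.3, 56.5, 62.6, 80.6, 90.2, 94.3, 101.5, 110.1, 124.8.
The total first reaches 87 DD on day 7.

day 7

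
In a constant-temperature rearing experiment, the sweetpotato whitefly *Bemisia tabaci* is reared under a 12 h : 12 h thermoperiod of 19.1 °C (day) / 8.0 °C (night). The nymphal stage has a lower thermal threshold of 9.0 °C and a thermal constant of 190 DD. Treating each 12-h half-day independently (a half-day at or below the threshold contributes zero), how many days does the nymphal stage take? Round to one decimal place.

Day half: max(0, 19.1 − 9.0) × 0.5 = 10.1 × 0.5 = 5.05 DD.
Night half: max(0, 8.0 − 9.0) × 0.5 = 0.0 × 0.5 = 0.00 DD.
Per 24 h: 5.05 DD/day.
Duration = 190 / 5.05 = 37.624 ≈ 37.6 days.

37.6 days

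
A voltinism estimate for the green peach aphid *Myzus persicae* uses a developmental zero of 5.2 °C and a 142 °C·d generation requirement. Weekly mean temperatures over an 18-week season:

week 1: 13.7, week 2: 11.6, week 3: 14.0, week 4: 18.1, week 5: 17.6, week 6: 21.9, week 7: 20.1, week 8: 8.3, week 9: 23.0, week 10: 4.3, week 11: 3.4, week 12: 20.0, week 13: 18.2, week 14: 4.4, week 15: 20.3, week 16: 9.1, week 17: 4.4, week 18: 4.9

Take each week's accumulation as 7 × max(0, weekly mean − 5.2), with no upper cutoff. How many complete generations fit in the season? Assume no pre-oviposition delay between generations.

Weekly DD (7 × max(0, T̄ − 5.2)): 59.5, 44.8, 61.6, 90.3, 86.8, 116.9, 104.3, 21.7, 124.6, 0.0, 0.0, 103.6, 91.0, 0.0, 105.7, 27.3, 0.0, 0.0.
Season total = 1038.1 DD.
Complete generations = ⌊1038.1 / 142⌋ = 7.

7 generations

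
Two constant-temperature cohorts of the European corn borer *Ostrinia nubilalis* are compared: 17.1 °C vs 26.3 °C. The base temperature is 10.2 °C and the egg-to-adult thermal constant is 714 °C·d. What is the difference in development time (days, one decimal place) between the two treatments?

59.1 days

At 17.1 °C: 714 / (17.1 − 10.2) = 714 / 6.9 = 103.478 d.
At 26.3 °C: 714 / (26.3 − 10.2) = 714 / 16.1 = 44.348 d.
Difference = |103.478 − 44.348| = 59.130 ≈ 59.1 days.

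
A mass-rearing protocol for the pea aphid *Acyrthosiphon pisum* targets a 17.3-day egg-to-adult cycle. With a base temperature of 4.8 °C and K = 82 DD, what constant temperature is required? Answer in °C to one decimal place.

Required daily accumulation = 82 / 17.3 = 4.740 DD/day.
T = T_base + 4.740 = 4.8 + 4.740 = 9.540 ≈ 9.5 °C.

9.5 °C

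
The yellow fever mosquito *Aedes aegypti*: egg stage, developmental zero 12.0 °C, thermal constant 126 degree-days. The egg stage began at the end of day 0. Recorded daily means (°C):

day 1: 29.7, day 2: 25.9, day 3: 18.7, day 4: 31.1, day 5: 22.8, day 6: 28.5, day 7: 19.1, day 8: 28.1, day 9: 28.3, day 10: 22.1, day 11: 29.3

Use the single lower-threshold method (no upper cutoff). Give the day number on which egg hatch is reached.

Daily DD above 12.0 °C: 17.7, 13.9, 6.7, 19.1, 10.8, 16.5, 7.1, 16.1, 16.3, 10.1, 17.3.
Cumulative: 17.7, 31.6, 38.3, 57.4, 68.2, 84.7, 91.8, 107.9, 124.2, 134.3, 151.6.
The total first reaches 126 DD on day 10.

day 10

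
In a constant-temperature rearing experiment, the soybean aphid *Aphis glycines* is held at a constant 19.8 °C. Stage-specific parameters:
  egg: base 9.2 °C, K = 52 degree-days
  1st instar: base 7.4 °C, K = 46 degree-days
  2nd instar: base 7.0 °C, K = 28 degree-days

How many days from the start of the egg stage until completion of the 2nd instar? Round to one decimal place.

egg: 52 / (19.8 − 9.2) = 52 / 10.6 = 4.906 d.
1st instar: 46 / (19.8 − 7.4) = 46 / 12.4 = 3.710 d.
2nd instar: 28 / (19.8 − 7.0) = 28 / 12.8 = 2.188 d.
Sum = 10.803 ≈ 10.8 days.

10.8 days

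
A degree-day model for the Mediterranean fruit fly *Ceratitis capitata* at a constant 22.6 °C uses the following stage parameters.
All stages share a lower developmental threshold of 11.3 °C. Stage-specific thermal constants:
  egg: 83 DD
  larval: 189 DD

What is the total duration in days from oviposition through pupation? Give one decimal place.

24.1 days

Daily accumulation at 22.6 °C = 22.6 − 11.3 = 11.3 DD/day.
Total K = 83 + 189 = 272 DD.
Total duration = 272 / 11.3 = 24.071 ≈ 24.1 days.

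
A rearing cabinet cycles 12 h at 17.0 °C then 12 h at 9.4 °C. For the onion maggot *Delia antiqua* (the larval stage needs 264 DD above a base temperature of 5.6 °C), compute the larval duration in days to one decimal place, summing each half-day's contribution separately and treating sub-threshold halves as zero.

Day half: max(0, 17.0 − 5.6) × 0.5 = 11.4 × 0.5 = 5.70 DD.
Night half: max(0, 9.4 − 5.6) × 0.5 = 3.8 × 0.5 = 1.90 DD.
Per 24 h: 7.60 DD/day.
Duration = 264 / 7.60 = 34.737 ≈ 34.7 days.

34.7 days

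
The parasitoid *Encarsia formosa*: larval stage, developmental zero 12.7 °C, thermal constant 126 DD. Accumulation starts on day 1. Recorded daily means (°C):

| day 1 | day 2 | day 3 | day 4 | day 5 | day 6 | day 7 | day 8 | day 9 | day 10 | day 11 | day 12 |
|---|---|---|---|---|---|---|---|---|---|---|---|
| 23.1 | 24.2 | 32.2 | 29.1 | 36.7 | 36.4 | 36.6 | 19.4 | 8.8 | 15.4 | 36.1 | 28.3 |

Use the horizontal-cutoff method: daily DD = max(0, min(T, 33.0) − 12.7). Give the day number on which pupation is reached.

Daily DD above 12.7 °C (capped at 20.3): 10.4, 11.5, 19.5, 16.4, 20.3, 20.3, 20.3, 6.7, 0.0, 2.7, 20.3, 15.6.
Cumulative: 10.4, 21.9, 41.4, 57.8, 78.1, 98.4, 118.7, 125.4, 125.4, 128.1, 148.4, 164.0.
The total first reaches 126 DD on day 10.

day 10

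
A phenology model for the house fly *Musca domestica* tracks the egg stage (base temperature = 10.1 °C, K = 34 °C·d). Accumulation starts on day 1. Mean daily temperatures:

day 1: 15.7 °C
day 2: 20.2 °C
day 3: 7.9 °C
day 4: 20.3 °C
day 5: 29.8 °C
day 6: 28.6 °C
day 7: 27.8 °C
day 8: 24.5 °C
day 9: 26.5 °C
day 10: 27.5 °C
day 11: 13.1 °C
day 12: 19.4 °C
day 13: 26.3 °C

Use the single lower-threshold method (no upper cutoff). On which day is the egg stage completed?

Daily DD above 10.1 °C: 5.6, 10.1, 0.0, 10.2, 19.7, 18.5, 17.7, 14.4, 16.4, 17.4, 3.0, 9.3, 16.2.
Cumulative: 5.6, 15.7, 15.7, 25.9, 45.6, 64.1, 81.8, 96.2, 112.6, 130.0, 133.0, 142.3, 158.5.
The total first reaches 34 DD on day 5.

day 5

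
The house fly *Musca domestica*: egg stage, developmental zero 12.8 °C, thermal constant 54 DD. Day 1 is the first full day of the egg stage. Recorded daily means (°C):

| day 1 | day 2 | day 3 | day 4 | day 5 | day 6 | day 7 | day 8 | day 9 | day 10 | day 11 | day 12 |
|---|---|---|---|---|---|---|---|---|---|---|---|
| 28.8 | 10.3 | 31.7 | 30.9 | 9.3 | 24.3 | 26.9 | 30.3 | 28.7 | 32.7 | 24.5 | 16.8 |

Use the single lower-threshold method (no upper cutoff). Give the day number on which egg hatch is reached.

day 6

Daily DD above 12.8 °C: 16.0, 0.0, 18.9, 18.1, 0.0, 11.5, 14.1, 17.5, 15.9, 19.9, 11.7, 4.0.
Cumulative: 16.0, 16.0, 34.9, 53.0, 53.0, 64.5, 78.6, 96.1, 112.0, 131.9, 143.6, 147.6.
The total first reaches 54 DD on day 6.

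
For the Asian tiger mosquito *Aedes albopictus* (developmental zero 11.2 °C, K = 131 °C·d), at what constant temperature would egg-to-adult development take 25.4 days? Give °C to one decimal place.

16.4 °C

Required daily accumulation = 131 / 25.4 = 5.157 DD/day.
T = T_base + 5.157 = 11.2 + 5.157 = 16.357 ≈ 16.4 °C.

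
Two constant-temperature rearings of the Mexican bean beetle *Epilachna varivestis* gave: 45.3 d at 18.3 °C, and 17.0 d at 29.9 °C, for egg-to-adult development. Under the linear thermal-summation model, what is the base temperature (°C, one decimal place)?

Under the model K = D·(T − T_b), so D₁·(T₁ − T_b) = D₂·(T₂ − T_b).
45.3·(18.3 − T_b) = 17.0·(29.9 − T_b)
T_b = (45.3·18.3 − 17.0·29.9) / (45.3 − 17.0) = 320.69 / 28.3 = 11.332 °C ≈ 11.3 °C.

11.3 °C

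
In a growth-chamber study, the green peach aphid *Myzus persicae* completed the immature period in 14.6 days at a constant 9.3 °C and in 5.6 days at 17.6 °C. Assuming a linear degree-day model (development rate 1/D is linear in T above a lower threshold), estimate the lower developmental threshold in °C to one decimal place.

4.1 °C

Linear rate model ⇒ the product D·(T − T_b) is constant across temperatures.
14.6·(9.3 − T_b) = 5.6·(17.6 − T_b)
T_b = (14.6·9.3 − 5.6·17.6) / (14.6 − 5.6) = 37.22 / 9.0 = 4.136 °C ≈ 4.1 °C.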